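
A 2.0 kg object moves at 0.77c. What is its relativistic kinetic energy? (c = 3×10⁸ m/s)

γ = 1/√(1 - 0.77²) = 1.5673
γ - 1 = 0.5673
KE = (γ-1)mc² = 0.5673 × 2.0 × (3×10⁸)² = 1.021×10¹⁷ J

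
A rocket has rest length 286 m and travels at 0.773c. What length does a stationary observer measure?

Proper length L₀ = 286 m
γ = 1/√(1 - 0.773²) = 1.5763
L = L₀/γ = 286/1.5763 = 181.4 m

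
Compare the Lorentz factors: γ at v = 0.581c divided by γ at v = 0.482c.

γ₁ = 1/√(1 - 0.581²) = 1.229
γ₂ = 1/√(1 - 0.482²) = 1.141
γ₁/γ₂ = 1.229/1.141 = 1.077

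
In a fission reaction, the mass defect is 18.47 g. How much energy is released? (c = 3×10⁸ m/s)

Convert mass defect: Δm = 18.47 g = 0.01847 kg
E = Δm·c² = 0.01847 × (3×10⁸)²
= 0.01847 × 9×10¹⁶ = 1.662×10¹⁵ J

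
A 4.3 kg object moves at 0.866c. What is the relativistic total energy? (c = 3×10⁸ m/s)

γ = 1/√(1 - 0.866²) = 1.9998
mc² = 4.3 × (3×10⁸)² = 3.870×10¹⁷ J
E = γmc² = 1.9998 × 3.870×10¹⁷ = 7.739×10¹⁷ J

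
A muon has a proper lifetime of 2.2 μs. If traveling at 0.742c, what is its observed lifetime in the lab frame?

Proper lifetime τ₀ = 2.2 μs
γ = 1/√(1 - 0.742²) = 1.492
τ = γτ₀ = 1.492 × 2.2 μs = 3.282 μs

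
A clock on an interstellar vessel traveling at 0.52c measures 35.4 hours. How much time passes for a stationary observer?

Proper time Δt₀ = 35.4 hours
γ = 1/√(1 - 0.52²) = 1.1707
Δt = γΔt₀ = 1.1707 × 35.4 = 41.44 hours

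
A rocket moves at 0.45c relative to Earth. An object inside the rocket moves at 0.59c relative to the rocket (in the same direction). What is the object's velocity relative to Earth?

u = (u' + v)/(1 + u'v/c²)
Numerator: 0.59 + 0.45 = 1.04
Denominator: 1 + 0.2655 = 1.2655
u = 1.04/1.2655 = 0.8218c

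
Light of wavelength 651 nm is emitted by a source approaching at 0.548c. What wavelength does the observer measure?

β = 0.548
Wavelength Doppler factor = √(0.452/1.548) = √(0.2920) = 0.5404
λ_obs = 651 × 0.5404 = 351.8 nm (blueshift)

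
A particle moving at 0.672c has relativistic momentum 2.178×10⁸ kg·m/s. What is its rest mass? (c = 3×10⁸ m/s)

γ = 1/√(1 - 0.672²) = 1.3503
v = 0.672 × 3×10⁸ = 2.016×10⁸ m/s
m = p/(γv) = 2.178×10⁸/(1.3503 × 2.016×10⁸) = 0.8001 kg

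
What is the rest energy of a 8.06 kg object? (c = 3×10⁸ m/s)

c² = (3×10⁸)² = 9.000×10¹⁶ m²/s²
E₀ = mc² = 8.06 × 9.000×10¹⁶ = 7.254×10¹⁷ J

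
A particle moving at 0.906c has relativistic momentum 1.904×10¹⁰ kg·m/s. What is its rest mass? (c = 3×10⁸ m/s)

γ = 1/√(1 - 0.906²) = 2.363
v = 0.906 × 3×10⁸ = 2.718×10⁸ m/s
m = p/(γv) = 1.904×10¹⁰/(2.363 × 2.718×10⁸) = 29.65 kg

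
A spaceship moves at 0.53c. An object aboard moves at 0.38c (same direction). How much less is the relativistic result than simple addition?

Classical: u' + v = 0.38 + 0.53 = 0.91c
Relativistic: u = (0.38 + 0.53)/(1 + 0.2014) = 0.91/1.2014 = 0.7574c
Difference: 0.91 - 0.7574 = 0.1526c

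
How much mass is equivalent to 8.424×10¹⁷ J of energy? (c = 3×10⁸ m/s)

From E = mc², we get m = E/c²
c² = (3×10⁸)² = 9×10¹⁶ m²/s²
m = 8.424×10¹⁷ / 9×10¹⁶ = 9.360 kg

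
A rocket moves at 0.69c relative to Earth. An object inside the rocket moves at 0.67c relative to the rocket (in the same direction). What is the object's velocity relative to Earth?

u = (u' + v)/(1 + u'v/c²)
Numerator: 0.67 + 0.69 = 1.36
Denominator: 1 + 0.4623 = 1.4623
u = 1.36/1.4623 = 0.9300c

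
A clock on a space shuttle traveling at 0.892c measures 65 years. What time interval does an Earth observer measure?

Proper time Δt₀ = 65 years
γ = 1/√(1 - 0.892²) = 2.212
Δt = γΔt₀ = 2.212 × 65 = 143.8 years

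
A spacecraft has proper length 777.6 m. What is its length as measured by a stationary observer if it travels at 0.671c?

Proper length L₀ = 777.6 m
γ = 1/√(1 - 0.671²) = 1.3487
L = L₀/γ = 777.6/1.3487 = 576.6 m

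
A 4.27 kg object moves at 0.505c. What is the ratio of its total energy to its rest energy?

E = γmc², E₀ = mc²
E/E₀ = γ = 1/√(1 - 0.505²) = 1.159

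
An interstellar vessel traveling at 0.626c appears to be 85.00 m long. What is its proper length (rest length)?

Contracted length L = 85.00 m
γ = 1/√(1 - 0.626²) = 1.282
L₀ = γL = 1.282 × 85.00 = 109.0 m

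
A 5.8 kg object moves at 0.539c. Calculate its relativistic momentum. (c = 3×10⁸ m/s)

γ = 1/√(1 - 0.539²) = 1.187
v = 0.539 × 3×10⁸ = 1.617×10⁸ m/s
p = γmv = 1.187 × 5.8 × 1.617×10⁸ = 1.113×10⁹ kg·m/s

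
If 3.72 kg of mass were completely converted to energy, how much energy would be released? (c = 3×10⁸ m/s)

Using E = mc²:
c² = (3×10⁸)² = 9×10¹⁶ m²/s²
E = 3.72 × 9×10¹⁶ = 3.348×10¹⁷ J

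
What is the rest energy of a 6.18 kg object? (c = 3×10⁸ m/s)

c² = (3×10⁸)² = 9.000×10¹⁶ m²/s²
E₀ = mc² = 6.18 × 9.000×10¹⁶ = 5.562×10¹⁷ J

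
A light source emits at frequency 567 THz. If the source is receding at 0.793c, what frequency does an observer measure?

β = v/c = 0.793
(1-β)/(1+β) = 0.207/1.793 = 0.11545
Doppler factor = √(0.11545) = 0.3398
f_obs = 567 × 0.3398 = 192.7 THz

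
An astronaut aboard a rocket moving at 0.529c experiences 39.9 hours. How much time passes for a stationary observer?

Proper time Δt₀ = 39.9 hours
γ = 1/√(1 - 0.529²) = 1.1784
Δt = γΔt₀ = 1.1784 × 39.9 = 47.02 hours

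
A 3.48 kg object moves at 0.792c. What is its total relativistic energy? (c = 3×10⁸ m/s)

γ = 1/√(1 - 0.792²) = 1.638
mc² = 3.48 × (3×10⁸)² = 3.132×10¹⁷ J
E = γmc² = 1.638 × 3.132×10¹⁷ = 5.130×10¹⁷ J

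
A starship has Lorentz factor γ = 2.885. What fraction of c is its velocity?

From γ = 1/√(1 - v²/c²):
1/γ² = 1/2.885² = 0.1201
v²/c² = 1 - 0.1201 = 0.8799
v/c = √(0.8799) = 0.9380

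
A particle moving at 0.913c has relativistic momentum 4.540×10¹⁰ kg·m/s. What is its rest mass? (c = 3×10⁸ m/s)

γ = 1/√(1 - 0.913²) = 2.4512
v = 0.913 × 3×10⁸ = 2.739×10⁸ m/s
m = p/(γv) = 4.540×10¹⁰/(2.4512 × 2.739×10⁸) = 67.62 kg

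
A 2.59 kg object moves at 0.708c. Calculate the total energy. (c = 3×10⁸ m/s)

γ = 1/√(1 - 0.708²) = 1.416
mc² = 2.59 × (3×10⁸)² = 2.331×10¹⁷ J
E = γmc² = 1.416 × 2.331×10¹⁷ = 3.301×10¹⁷ J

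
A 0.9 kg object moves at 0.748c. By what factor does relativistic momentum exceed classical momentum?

p_rel = γmv, p_class = mv
Ratio = γ = 1/√(1 - 0.748²) = 1.507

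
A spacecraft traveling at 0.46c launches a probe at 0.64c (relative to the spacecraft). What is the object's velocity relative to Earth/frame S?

u = (u' + v)/(1 + u'v/c²)
Numerator: 0.64 + 0.46 = 1.1
Denominator: 1 + 0.2944 = 1.2944
u = 1.1/1.2944 = 0.8498c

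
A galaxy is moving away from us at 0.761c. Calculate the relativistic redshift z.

β = 0.761
(1+β)/(1-β) = 1.761/0.239 = 7.368
√(7.368) = 2.714
z = 2.714 - 1 = 1.714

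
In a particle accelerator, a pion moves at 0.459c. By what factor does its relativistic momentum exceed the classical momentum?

p_rel = γmv, p_class = mv
Ratio = γ = 1/√(1 - 0.459²)
= 1/√(0.789319) = 1.126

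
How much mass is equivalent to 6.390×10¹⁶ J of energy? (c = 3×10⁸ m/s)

From E = mc², we get m = E/c²
c² = (3×10⁸)² = 9×10¹⁶ m²/s²
m = 6.390×10¹⁶ / 9×10¹⁶ = 0.7100 kg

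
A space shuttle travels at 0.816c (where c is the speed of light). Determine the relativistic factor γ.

v/c = 0.816, so (v/c)² = 0.665856
1 - (v/c)² = 0.334144
γ = 1/√(0.334144) = 1.730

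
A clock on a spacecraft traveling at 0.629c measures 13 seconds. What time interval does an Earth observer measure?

Proper time Δt₀ = 13 seconds
γ = 1/√(1 - 0.629²) = 1.286
Δt = γΔt₀ = 1.286 × 13 = 16.72 seconds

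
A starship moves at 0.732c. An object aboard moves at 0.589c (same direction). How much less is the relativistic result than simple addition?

Classical: u' + v = 0.589 + 0.732 = 1.321c
Relativistic: u = (0.589 + 0.732)/(1 + 0.431148) = 1.321/1.431148 = 0.9230c
Difference: 1.321 - 0.9230 = 0.3980c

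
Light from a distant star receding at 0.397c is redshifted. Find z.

β = 0.397
(1+β)/(1-β) = 1.397/0.603 = 2.3167
√(2.3167) = 1.5221
z = 1.5221 - 1 = 0.5221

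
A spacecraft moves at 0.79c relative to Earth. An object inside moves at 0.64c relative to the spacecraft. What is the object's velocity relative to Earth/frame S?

u = (u' + v)/(1 + u'v/c²)
Numerator: 0.64 + 0.79 = 1.43
Denominator: 1 + 0.5056 = 1.5056
u = 1.43/1.5056 = 0.9498c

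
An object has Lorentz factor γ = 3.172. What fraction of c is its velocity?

From γ = 1/√(1 - v²/c²):
1/γ² = 1/3.172² = 0.09939
v²/c² = 1 - 0.09939 = 0.9006
v/c = √(0.9006) = 0.9490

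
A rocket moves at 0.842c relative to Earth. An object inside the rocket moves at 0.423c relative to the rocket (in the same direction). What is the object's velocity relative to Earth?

u = (u' + v)/(1 + u'v/c²)
Numerator: 0.423 + 0.842 = 1.265
Denominator: 1 + 0.356166 = 1.356166
u = 1.265/1.356166 = 0.9328c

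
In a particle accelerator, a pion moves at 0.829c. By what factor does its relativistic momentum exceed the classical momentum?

p_rel = γmv, p_class = mv
Ratio = γ = 1/√(1 - 0.829²)
= 1/√(0.312759) = 1.788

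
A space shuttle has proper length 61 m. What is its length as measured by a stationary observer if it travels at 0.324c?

Proper length L₀ = 61 m
γ = 1/√(1 - 0.324²) = 1.057
L = L₀/γ = 61/1.057 = 57.71 m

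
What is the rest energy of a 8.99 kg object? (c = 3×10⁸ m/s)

c² = (3×10⁸)² = 9.000×10¹⁶ m²/s²
E₀ = mc² = 8.99 × 9.000×10¹⁶ = 8.091×10¹⁷ J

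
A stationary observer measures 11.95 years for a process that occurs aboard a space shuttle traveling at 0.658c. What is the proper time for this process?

Dilated time Δt = 11.95 years
γ = 1/√(1 - 0.658²) = 1.32799
Δt₀ = Δt/γ = 11.95/1.32799 = 8.999 years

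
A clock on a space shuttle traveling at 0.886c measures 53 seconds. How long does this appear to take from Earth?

Proper time Δt₀ = 53 seconds
γ = 1/√(1 - 0.886²) = 2.157
Δt = γΔt₀ = 2.157 × 53 = 114.3 seconds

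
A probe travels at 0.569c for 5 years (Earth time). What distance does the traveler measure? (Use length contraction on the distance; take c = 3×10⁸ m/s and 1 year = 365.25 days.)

Earth distance: d = v × t = 0.569c × 5 yr = 2.693×10¹⁶ m
γ = 1.216
d' = d/γ = 2.693×10¹⁶/1.216 = 2.215×10¹⁶ m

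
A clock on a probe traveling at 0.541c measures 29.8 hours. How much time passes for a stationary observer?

Proper time Δt₀ = 29.8 hours
γ = 1/√(1 - 0.541²) = 1.189
Δt = γΔt₀ = 1.189 × 29.8 = 35.43 hours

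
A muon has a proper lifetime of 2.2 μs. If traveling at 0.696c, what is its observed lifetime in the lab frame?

Proper lifetime τ₀ = 2.2 μs
γ = 1/√(1 - 0.696²) = 1.3927
τ = γτ₀ = 1.3927 × 2.2 μs = 3.064 μs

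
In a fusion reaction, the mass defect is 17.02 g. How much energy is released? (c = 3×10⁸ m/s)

Convert mass defect: Δm = 17.02 g = 0.01702 kg
E = Δm·c² = 0.01702 × (3×10⁸)²
= 0.01702 × 9×10¹⁶ = 1.532×10¹⁵ J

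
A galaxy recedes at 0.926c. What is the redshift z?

β = 0.926
(1+β)/(1-β) = 1.926/0.074 = 26.03
√(26.03) = 5.102
z = 5.102 - 1 = 4.102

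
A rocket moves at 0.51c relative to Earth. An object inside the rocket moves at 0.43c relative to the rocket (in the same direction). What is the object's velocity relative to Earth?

u = (u' + v)/(1 + u'v/c²)
Numerator: 0.43 + 0.51 = 0.94
Denominator: 1 + 0.2193 = 1.2193
u = 0.94/1.2193 = 0.7709c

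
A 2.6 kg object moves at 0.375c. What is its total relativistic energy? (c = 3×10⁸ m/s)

γ = 1/√(1 - 0.375²) = 1.0787
mc² = 2.6 × (3×10⁸)² = 2.340×10¹⁷ J
E = γmc² = 1.0787 × 2.340×10¹⁷ = 2.524×10¹⁷ J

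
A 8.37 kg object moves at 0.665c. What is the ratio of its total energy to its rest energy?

E = γmc², E₀ = mc²
E/E₀ = γ = 1/√(1 - 0.665²) = 1.339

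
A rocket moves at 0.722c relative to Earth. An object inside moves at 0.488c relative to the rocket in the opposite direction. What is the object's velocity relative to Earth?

Object's velocity in rocket frame is u' = -0.488c
u = (u' + v)/(1 + u'v/c²) = (v - 0.488)/(1 - 0.488·v/c²)
Numerator: 0.722 - 0.488 = 0.234
Denominator: 1 - 0.352336 = 0.647664
u = 0.234/0.647664 = 0.3613c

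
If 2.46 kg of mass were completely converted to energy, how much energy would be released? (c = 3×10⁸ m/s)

Using E = mc²:
c² = (3×10⁸)² = 9×10¹⁶ m²/s²
E = 2.46 × 9×10¹⁶ = 2.214×10¹⁷ J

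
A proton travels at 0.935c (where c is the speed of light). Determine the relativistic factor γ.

v/c = 0.935, so (v/c)² = 0.874225
1 - (v/c)² = 0.125775
γ = 1/√(0.125775) = 2.820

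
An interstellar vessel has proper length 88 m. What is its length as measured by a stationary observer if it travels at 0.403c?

Proper length L₀ = 88 m
γ = 1/√(1 - 0.403²) = 1.09266
L = L₀/γ = 88/1.09266 = 80.54 m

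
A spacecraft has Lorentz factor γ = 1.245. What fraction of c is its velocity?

From γ = 1/√(1 - v²/c²):
1/γ² = 1/1.245² = 0.6452
v²/c² = 1 - 0.6452 = 0.3548
v/c = √(0.3548) = 0.5957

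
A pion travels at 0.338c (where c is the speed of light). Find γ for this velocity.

v/c = 0.338, so (v/c)² = 0.114244
1 - (v/c)² = 0.885756
γ = 1/√(0.885756) = 1.063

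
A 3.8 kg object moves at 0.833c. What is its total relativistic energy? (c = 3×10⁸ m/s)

γ = 1/√(1 - 0.833²) = 1.8074
mc² = 3.8 × (3×10⁸)² = 3.420×10¹⁷ J
E = γmc² = 1.8074 × 3.420×10¹⁷ = 6.181×10¹⁷ J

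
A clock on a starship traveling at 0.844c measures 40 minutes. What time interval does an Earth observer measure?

Proper time Δt₀ = 40 minutes
γ = 1/√(1 - 0.844²) = 1.8645
Δt = γΔt₀ = 1.8645 × 40 = 74.58 minutes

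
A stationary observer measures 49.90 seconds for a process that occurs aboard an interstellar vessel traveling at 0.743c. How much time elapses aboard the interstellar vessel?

Dilated time Δt = 49.90 seconds
γ = 1/√(1 - 0.743²) = 1.494
Δt₀ = Δt/γ = 49.90/1.494 = 33.40 seconds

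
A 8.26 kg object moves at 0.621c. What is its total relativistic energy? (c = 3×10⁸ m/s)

γ = 1/√(1 - 0.621²) = 1.2758
mc² = 8.26 × (3×10⁸)² = 7.434×10¹⁷ J
E = γmc² = 1.2758 × 7.434×10¹⁷ = 9.484×10¹⁷ J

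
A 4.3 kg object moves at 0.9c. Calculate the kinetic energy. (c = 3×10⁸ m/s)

γ = 1/√(1 - 0.9²) = 2.294
γ - 1 = 1.294
KE = (γ-1)mc² = 1.294 × 4.3 × (3×10⁸)² = 5.008×10¹⁷ J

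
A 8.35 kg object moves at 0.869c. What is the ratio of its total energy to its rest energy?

E = γmc², E₀ = mc²
E/E₀ = γ = 1/√(1 - 0.869²) = 2.021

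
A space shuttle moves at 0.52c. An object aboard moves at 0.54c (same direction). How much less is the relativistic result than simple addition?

Classical: u' + v = 0.54 + 0.52 = 1.06c
Relativistic: u = (0.54 + 0.52)/(1 + 0.2808) = 1.06/1.2808 = 0.8276c
Difference: 1.06 - 0.8276 = 0.2324c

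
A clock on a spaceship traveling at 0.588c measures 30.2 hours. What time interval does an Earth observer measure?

Proper time Δt₀ = 30.2 hours
γ = 1/√(1 - 0.588²) = 1.2363
Δt = γΔt₀ = 1.2363 × 30.2 = 37.34 hours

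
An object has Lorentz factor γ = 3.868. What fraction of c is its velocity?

From γ = 1/√(1 - v²/c²):
1/γ² = 1/3.868² = 0.06684
v²/c² = 1 - 0.06684 = 0.9332
v/c = √(0.9332) = 0.9660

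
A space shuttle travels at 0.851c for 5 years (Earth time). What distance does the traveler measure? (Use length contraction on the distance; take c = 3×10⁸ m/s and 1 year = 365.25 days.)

Earth distance: d = v × t = 0.851c × 5 yr = 4.028×10¹⁶ m
γ = 1.904
d' = d/γ = 4.028×10¹⁶/1.904 = 2.116×10¹⁶ m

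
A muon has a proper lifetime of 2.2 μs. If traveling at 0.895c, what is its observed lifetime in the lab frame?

Proper lifetime τ₀ = 2.2 μs
γ = 1/√(1 - 0.895²) = 2.242
τ = γτ₀ = 2.242 × 2.2 μs = 4.932 μs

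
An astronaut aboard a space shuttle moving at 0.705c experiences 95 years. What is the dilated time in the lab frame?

Proper time Δt₀ = 95 years
γ = 1/√(1 - 0.705²) = 1.410
Δt = γΔt₀ = 1.410 × 95 = 134.0 years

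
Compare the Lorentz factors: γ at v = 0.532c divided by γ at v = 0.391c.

γ₁ = 1/√(1 - 0.532²) = 1.181
γ₂ = 1/√(1 - 0.391²) = 1.086
γ₁/γ₂ = 1.181/1.086 = 1.087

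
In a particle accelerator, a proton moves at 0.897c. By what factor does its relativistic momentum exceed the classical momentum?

p_rel = γmv, p_class = mv
Ratio = γ = 1/√(1 - 0.897²)
= 1/√(0.195391) = 2.262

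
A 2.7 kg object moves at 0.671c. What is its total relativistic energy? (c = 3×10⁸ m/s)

γ = 1/√(1 - 0.671²) = 1.3487
mc² = 2.7 × (3×10⁸)² = 2.430×10¹⁷ J
E = γmc² = 1.3487 × 2.430×10¹⁷ = 3.277×10¹⁷ J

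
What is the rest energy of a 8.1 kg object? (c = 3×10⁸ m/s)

c² = (3×10⁸)² = 9.000×10¹⁶ m²/s²
E₀ = mc² = 8.1 × 9.000×10¹⁶ = 7.290×10¹⁷ J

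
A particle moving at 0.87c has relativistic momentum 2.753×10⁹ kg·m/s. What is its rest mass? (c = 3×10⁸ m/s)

γ = 1/√(1 - 0.87²) = 2.028
v = 0.87 × 3×10⁸ = 2.610×10⁸ m/s
m = p/(γv) = 2.753×10⁹/(2.028 × 2.610×10⁸) = 5.201 kg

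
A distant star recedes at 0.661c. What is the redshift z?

β = 0.661
(1+β)/(1-β) = 1.661/0.339 = 4.900
√(4.900) = 2.214
z = 2.214 - 1 = 1.214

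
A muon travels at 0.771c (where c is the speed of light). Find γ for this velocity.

v/c = 0.771, so (v/c)² = 0.594441
1 - (v/c)² = 0.405559
γ = 1/√(0.405559) = 1.570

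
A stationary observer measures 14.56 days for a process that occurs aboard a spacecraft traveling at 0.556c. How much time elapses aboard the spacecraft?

Dilated time Δt = 14.56 days
γ = 1/√(1 - 0.556²) = 1.203
Δt₀ = Δt/γ = 14.56/1.203 = 12.10 days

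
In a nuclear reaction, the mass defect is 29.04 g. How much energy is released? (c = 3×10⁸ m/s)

Convert mass defect: Δm = 29.04 g = 0.02904 kg
E = Δm·c² = 0.02904 × (3×10⁸)²
= 0.02904 × 9×10¹⁶ = 2.614×10¹⁵ J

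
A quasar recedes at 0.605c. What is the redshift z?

β = 0.605
(1+β)/(1-β) = 1.605/0.395 = 4.063
√(4.063) = 2.016
z = 2.016 - 1 = 1.016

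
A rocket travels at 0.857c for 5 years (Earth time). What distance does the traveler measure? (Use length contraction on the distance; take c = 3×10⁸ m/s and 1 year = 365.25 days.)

Earth distance: d = v × t = 0.857c × 5 yr = 4.057×10¹⁶ m
γ = 1.941
d' = d/γ = 4.057×10¹⁶/1.941 = 2.090×10¹⁶ m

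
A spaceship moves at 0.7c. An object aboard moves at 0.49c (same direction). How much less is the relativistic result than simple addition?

Classical: u' + v = 0.49 + 0.7 = 1.19c
Relativistic: u = (0.49 + 0.7)/(1 + 0.343) = 1.19/1.343 = 0.8861c
Difference: 1.19 - 0.8861 = 0.3039c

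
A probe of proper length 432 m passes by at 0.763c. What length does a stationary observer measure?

Proper length L₀ = 432 m
γ = 1/√(1 - 0.763²) = 1.54703
L = L₀/γ = 432/1.54703 = 279.2 m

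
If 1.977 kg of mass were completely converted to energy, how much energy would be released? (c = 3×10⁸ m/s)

Using E = mc²:
c² = (3×10⁸)² = 9×10¹⁶ m²/s²
E = 1.977 × 9×10¹⁶ = 1.779×10¹⁷ J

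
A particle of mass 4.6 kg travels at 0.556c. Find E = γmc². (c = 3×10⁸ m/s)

γ = 1/√(1 - 0.556²) = 1.2031
mc² = 4.6 × (3×10⁸)² = 4.140×10¹⁷ J
E = γmc² = 1.2031 × 4.140×10¹⁷ = 4.981×10¹⁷ J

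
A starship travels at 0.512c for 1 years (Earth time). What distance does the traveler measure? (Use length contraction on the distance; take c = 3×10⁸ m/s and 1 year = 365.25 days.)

Earth distance: d = v × t = 0.512c × 1 yr = 4.847×10¹⁵ m
γ = 1.164
d' = d/γ = 4.847×10¹⁵/1.164 = 4.164×10¹⁵ m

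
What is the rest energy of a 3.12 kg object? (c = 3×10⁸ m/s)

c² = (3×10⁸)² = 9.000×10¹⁶ m²/s²
E₀ = mc² = 3.12 × 9.000×10¹⁶ = 2.808×10¹⁷ J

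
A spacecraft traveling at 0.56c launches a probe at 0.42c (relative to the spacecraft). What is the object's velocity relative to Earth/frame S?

u = (u' + v)/(1 + u'v/c²)
Numerator: 0.42 + 0.56 = 0.98
Denominator: 1 + 0.2352 = 1.2352
u = 0.98/1.2352 = 0.7934c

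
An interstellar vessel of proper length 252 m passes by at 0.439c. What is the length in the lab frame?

Proper length L₀ = 252 m
γ = 1/√(1 - 0.439²) = 1.113
L = L₀/γ = 252/1.113 = 226.4 m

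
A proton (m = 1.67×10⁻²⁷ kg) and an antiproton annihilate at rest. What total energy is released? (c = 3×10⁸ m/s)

Both particles have the same rest mass, so total mass = 2m
E = 2m·c² = 2 × 1.67×10⁻²⁷ × (3×10⁸)²
= 2 × 1.67×10⁻²⁷ × 9×10¹⁶
= 3.006×10⁻¹⁰ J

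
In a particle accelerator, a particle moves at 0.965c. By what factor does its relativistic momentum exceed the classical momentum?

p_rel = γmv, p_class = mv
Ratio = γ = 1/√(1 - 0.965²)
= 1/√(0.068775) = 3.813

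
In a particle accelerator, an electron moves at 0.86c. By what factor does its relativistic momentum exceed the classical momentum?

p_rel = γmv, p_class = mv
Ratio = γ = 1/√(1 - 0.86²)
= 1/√(0.2604) = 1.960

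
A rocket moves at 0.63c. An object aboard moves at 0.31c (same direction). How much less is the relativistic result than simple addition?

Classical: u' + v = 0.31 + 0.63 = 0.94c
Relativistic: u = (0.31 + 0.63)/(1 + 0.1953) = 0.94/1.1953 = 0.7864c
Difference: 0.94 - 0.7864 = 0.1536c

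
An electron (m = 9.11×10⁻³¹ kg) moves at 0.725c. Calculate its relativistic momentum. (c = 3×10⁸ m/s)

γ = 1/√(1 - 0.725²) = 1.452
v = 0.725 × 3×10⁸ = 2.175×10⁸ m/s
p = γmv = 1.452 × 9.11×10⁻³¹ × 2.175×10⁸ = 2.877×10⁻²² kg·m/s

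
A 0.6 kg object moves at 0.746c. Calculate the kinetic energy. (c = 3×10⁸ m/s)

γ = 1/√(1 - 0.746²) = 1.5016
γ - 1 = 0.5016
KE = (γ-1)mc² = 0.5016 × 0.6 × (3×10⁸)² = 2.709×10¹⁶ J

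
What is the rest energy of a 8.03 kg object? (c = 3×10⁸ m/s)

c² = (3×10⁸)² = 9.000×10¹⁶ m²/s²
E₀ = mc² = 8.03 × 9.000×10¹⁶ = 7.227×10¹⁷ J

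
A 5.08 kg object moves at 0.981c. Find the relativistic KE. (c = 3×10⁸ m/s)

γ = 1/√(1 - 0.981²) = 5.154
γ - 1 = 4.154
KE = (γ-1)mc² = 4.154 × 5.08 × (3×10⁸)² = 1.899×10¹⁸ J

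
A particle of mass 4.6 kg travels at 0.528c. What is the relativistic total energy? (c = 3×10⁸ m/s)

γ = 1/√(1 - 0.528²) = 1.1775
mc² = 4.6 × (3×10⁸)² = 4.140×10¹⁷ J
E = γmc² = 1.1775 × 4.140×10¹⁷ = 4.875×10¹⁷ J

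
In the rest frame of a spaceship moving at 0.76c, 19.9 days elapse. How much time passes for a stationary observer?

Proper time Δt₀ = 19.9 days
γ = 1/√(1 - 0.76²) = 1.5386
Δt = γΔt₀ = 1.5386 × 19.9 = 30.62 days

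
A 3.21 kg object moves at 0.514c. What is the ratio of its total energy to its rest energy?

E = γmc², E₀ = mc²
E/E₀ = γ = 1/√(1 - 0.514²) = 1.166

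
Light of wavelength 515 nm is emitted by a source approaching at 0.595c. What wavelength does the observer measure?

β = 0.595
Wavelength Doppler factor = √(0.405/1.595) = √(0.2539) = 0.5039
λ_obs = 515 × 0.5039 = 259.5 nm (blueshift)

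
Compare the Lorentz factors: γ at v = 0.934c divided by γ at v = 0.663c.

γ₁ = 1/√(1 - 0.934²) = 2.799
γ₂ = 1/√(1 - 0.663²) = 1.336
γ₁/γ₂ = 2.799/1.336 = 2.095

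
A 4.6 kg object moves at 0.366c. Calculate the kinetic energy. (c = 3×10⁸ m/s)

γ = 1/√(1 - 0.366²) = 1.07456
γ - 1 = 0.07456
KE = (γ-1)mc² = 0.07456 × 4.6 × (3×10⁸)² = 3.087×10¹⁶ J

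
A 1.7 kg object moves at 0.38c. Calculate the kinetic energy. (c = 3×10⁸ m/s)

γ = 1/√(1 - 0.38²) = 1.0811
γ - 1 = 0.08110
KE = (γ-1)mc² = 0.08110 × 1.7 × (3×10⁸)² = 1.241×10¹⁶ J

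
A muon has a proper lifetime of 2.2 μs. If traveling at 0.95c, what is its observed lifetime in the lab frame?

Proper lifetime τ₀ = 2.2 μs
γ = 1/√(1 - 0.95²) = 3.2026
τ = γτ₀ = 3.2026 × 2.2 μs = 7.046 μs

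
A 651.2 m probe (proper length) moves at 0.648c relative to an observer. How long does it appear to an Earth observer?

Proper length L₀ = 651.2 m
γ = 1/√(1 - 0.648²) = 1.313
L = L₀/γ = 651.2/1.313 = 496.0 m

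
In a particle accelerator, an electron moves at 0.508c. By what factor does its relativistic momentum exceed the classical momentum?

p_rel = γmv, p_class = mv
Ratio = γ = 1/√(1 - 0.508²)
= 1/√(0.741936) = 1.161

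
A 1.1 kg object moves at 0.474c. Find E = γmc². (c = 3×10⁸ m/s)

γ = 1/√(1 - 0.474²) = 1.1357
mc² = 1.1 × (3×10⁸)² = 9.900×10¹⁶ J
E = γmc² = 1.1357 × 9.900×10¹⁶ = 1.124×10¹⁷ J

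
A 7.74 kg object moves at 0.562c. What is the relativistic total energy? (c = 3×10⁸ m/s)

γ = 1/√(1 - 0.562²) = 1.209
mc² = 7.74 × (3×10⁸)² = 6.966×10¹⁷ J
E = γmc² = 1.209 × 6.966×10¹⁷ = 8.422×10¹⁷ J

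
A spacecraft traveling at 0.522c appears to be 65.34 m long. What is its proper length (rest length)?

Contracted length L = 65.34 m
γ = 1/√(1 - 0.522²) = 1.17241
L₀ = γL = 1.17241 × 65.34 = 76.61 m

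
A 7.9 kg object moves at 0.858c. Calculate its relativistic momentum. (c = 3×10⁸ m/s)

γ = 1/√(1 - 0.858²) = 1.947
v = 0.858 × 3×10⁸ = 2.574×10⁸ m/s
p = γmv = 1.947 × 7.9 × 2.574×10⁸ = 3.959×10⁹ kg·m/s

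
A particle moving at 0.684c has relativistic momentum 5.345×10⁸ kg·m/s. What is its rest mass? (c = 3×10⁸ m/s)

γ = 1/√(1 - 0.684²) = 1.371
v = 0.684 × 3×10⁸ = 2.052×10⁸ m/s
m = p/(γv) = 5.345×10⁸/(1.371 × 2.052×10⁸) = 1.900 kg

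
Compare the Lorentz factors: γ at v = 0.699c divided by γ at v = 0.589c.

γ₁ = 1/√(1 - 0.699²) = 1.398
γ₂ = 1/√(1 - 0.589²) = 1.237
γ₁/γ₂ = 1.398/1.237 = 1.130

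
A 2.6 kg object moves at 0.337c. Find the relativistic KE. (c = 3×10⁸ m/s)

γ = 1/√(1 - 0.337²) = 1.06213
γ - 1 = 0.06213
KE = (γ-1)mc² = 0.06213 × 2.6 × (3×10⁸)² = 1.454×10¹⁶ J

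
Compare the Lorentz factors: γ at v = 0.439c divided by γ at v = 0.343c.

γ₁ = 1/√(1 - 0.439²) = 1.113
γ₂ = 1/√(1 - 0.343²) = 1.065
γ₁/γ₂ = 1.113/1.065 = 1.045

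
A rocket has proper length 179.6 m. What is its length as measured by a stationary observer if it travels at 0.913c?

Proper length L₀ = 179.6 m
γ = 1/√(1 - 0.913²) = 2.4512
L = L₀/γ = 179.6/2.4512 = 73.27 m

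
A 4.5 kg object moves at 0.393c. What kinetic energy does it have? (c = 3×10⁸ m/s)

γ = 1/√(1 - 0.393²) = 1.0875
γ - 1 = 0.08750
KE = (γ-1)mc² = 0.08750 × 4.5 × (3×10⁸)² = 3.544×10¹⁶ J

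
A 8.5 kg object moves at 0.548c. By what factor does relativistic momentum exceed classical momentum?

p_rel = γmv, p_class = mv
Ratio = γ = 1/√(1 - 0.548²) = 1.195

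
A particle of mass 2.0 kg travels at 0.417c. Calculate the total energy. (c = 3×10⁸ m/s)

γ = 1/√(1 - 0.417²) = 1.100
mc² = 2.0 × (3×10⁸)² = 1.800×10¹⁷ J
E = γmc² = 1.100 × 1.800×10¹⁷ = 1.980×10¹⁷ J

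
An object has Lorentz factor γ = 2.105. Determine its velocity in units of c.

From γ = 1/√(1 - v²/c²):
1/γ² = 1/2.105² = 0.22568
v²/c² = 1 - 0.22568 = 0.77432
v/c = √(0.77432) = 0.8800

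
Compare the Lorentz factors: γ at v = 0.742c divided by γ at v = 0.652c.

γ₁ = 1/√(1 - 0.742²) = 1.492
γ₂ = 1/√(1 - 0.652²) = 1.319
γ₁/γ₂ = 1.492/1.319 = 1.131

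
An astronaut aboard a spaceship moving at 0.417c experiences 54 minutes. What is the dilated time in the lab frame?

Proper time Δt₀ = 54 minutes
γ = 1/√(1 - 0.417²) = 1.1002
Δt = γΔt₀ = 1.1002 × 54 = 59.41 minutes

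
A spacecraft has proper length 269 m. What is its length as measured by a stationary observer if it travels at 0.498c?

Proper length L₀ = 269 m
γ = 1/√(1 - 0.498²) = 1.153
L = L₀/γ = 269/1.153 = 233.3 m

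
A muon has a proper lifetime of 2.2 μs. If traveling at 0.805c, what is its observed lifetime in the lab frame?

Proper lifetime τ₀ = 2.2 μs
γ = 1/√(1 - 0.805²) = 1.6856
τ = γτ₀ = 1.6856 × 2.2 μs = 3.708 μs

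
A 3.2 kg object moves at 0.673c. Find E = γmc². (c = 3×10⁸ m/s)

γ = 1/√(1 - 0.673²) = 1.352
mc² = 3.2 × (3×10⁸)² = 2.880×10¹⁷ J
E = γmc² = 1.352 × 2.880×10¹⁷ = 3.894×10¹⁷ J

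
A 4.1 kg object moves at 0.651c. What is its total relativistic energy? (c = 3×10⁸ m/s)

γ = 1/√(1 - 0.651²) = 1.3174
mc² = 4.1 × (3×10⁸)² = 3.690×10¹⁷ J
E = γmc² = 1.3174 × 3.690×10¹⁷ = 4.861×10¹⁷ J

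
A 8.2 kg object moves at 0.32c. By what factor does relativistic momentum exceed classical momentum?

p_rel = γmv, p_class = mv
Ratio = γ = 1/√(1 - 0.32²) = 1.056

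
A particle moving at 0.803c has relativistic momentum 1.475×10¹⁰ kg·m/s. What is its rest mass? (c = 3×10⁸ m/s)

γ = 1/√(1 - 0.803²) = 1.678
v = 0.803 × 3×10⁸ = 2.409×10⁸ m/s
m = p/(γv) = 1.475×10¹⁰/(1.678 × 2.409×10⁸) = 36.49 kg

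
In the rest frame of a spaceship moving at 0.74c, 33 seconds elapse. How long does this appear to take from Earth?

Proper time Δt₀ = 33 seconds
γ = 1/√(1 - 0.74²) = 1.4868
Δt = γΔt₀ = 1.4868 × 33 = 49.06 seconds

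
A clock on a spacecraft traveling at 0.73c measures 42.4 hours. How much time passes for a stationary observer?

Proper time Δt₀ = 42.4 hours
γ = 1/√(1 - 0.73²) = 1.4632
Δt = γΔt₀ = 1.4632 × 42.4 = 62.04 hours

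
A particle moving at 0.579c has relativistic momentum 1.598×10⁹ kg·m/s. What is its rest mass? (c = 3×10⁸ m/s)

γ = 1/√(1 - 0.579²) = 1.2265
v = 0.579 × 3×10⁸ = 1.737×10⁸ m/s
m = p/(γv) = 1.598×10⁹/(1.2265 × 1.737×10⁸) = 7.501 kg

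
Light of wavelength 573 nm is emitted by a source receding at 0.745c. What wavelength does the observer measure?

β = 0.745
Wavelength Doppler factor = √(1.745/0.255) = √(6.843) = 2.616
λ_obs = 573 × 2.616 = 1499 nm (redshift)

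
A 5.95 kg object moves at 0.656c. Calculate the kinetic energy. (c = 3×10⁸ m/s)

γ = 1/√(1 - 0.656²) = 1.3249
γ - 1 = 0.3249
KE = (γ-1)mc² = 0.3249 × 5.95 × (3×10⁸)² = 1.740×10¹⁷ J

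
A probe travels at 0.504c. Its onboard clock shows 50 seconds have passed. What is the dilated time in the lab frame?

Proper time Δt₀ = 50 seconds
γ = 1/√(1 - 0.504²) = 1.1578
Δt = γΔt₀ = 1.1578 × 50 = 57.89 seconds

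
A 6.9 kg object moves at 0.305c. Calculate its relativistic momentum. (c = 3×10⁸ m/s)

γ = 1/√(1 - 0.305²) = 1.050
v = 0.305 × 3×10⁸ = 9.150×10⁷ m/s
p = γmv = 1.050 × 6.9 × 9.150×10⁷ = 6.629×10⁸ kg·m/s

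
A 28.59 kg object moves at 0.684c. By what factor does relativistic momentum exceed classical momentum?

p_rel = γmv, p_class = mv
Ratio = γ = 1/√(1 - 0.684²) = 1.371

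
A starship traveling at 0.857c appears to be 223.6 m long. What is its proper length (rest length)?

Contracted length L = 223.6 m
γ = 1/√(1 - 0.857²) = 1.9406
L₀ = γL = 1.9406 × 223.6 = 433.9 m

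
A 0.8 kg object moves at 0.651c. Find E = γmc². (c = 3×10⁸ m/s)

γ = 1/√(1 - 0.651²) = 1.3174
mc² = 0.8 × (3×10⁸)² = 7.200×10¹⁶ J
E = γmc² = 1.3174 × 7.200×10¹⁶ = 9.485×10¹⁶ J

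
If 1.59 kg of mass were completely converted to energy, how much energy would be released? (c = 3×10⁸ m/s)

Using E = mc²:
c² = (3×10⁸)² = 9×10¹⁶ m²/s²
E = 1.59 × 9×10¹⁶ = 1.431×10¹⁷ J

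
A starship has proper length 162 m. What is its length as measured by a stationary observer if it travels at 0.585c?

Proper length L₀ = 162 m
γ = 1/√(1 - 0.585²) = 1.233
L = L₀/γ = 162/1.233 = 131.4 m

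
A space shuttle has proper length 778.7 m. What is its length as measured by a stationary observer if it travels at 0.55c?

Proper length L₀ = 778.7 m
γ = 1/√(1 - 0.55²) = 1.1974
L = L₀/γ = 778.7/1.1974 = 650.3 m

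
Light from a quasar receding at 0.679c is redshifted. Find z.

β = 0.679
(1+β)/(1-β) = 1.679/0.321 = 5.231
√(5.231) = 2.287
z = 2.287 - 1 = 1.287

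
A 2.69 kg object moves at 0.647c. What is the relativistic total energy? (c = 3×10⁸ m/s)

γ = 1/√(1 - 0.647²) = 1.3115
mc² = 2.69 × (3×10⁸)² = 2.421×10¹⁷ J
E = γmc² = 1.3115 × 2.421×10¹⁷ = 3.175×10¹⁷ J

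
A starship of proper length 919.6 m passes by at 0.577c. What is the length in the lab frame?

Proper length L₀ = 919.6 m
γ = 1/√(1 - 0.577²) = 1.2244
L = L₀/γ = 919.6/1.2244 = 751.1 m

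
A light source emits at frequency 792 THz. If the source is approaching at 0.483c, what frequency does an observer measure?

β = v/c = 0.483
(1+β)/(1-β) = 1.483/0.517 = 2.8685
Doppler factor = √(2.8685) = 1.6937
f_obs = 792 × 1.6937 = 1341 THz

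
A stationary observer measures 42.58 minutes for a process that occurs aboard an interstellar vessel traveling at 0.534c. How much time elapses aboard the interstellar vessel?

Dilated time Δt = 42.58 minutes
γ = 1/√(1 - 0.534²) = 1.1828
Δt₀ = Δt/γ = 42.58/1.1828 = 36.00 minutes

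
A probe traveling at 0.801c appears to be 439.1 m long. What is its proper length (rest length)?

Contracted length L = 439.1 m
γ = 1/√(1 - 0.801²) = 1.6704
L₀ = γL = 1.6704 × 439.1 = 733.5 m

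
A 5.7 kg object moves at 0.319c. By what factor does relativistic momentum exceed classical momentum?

p_rel = γmv, p_class = mv
Ratio = γ = 1/√(1 - 0.319²) = 1.055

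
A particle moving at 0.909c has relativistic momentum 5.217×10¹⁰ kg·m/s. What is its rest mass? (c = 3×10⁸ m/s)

γ = 1/√(1 - 0.909²) = 2.3993
v = 0.909 × 3×10⁸ = 2.727×10⁸ m/s
m = p/(γv) = 5.217×10¹⁰/(2.3993 × 2.727×10⁸) = 79.74 kg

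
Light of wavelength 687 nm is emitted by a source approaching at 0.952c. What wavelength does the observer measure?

β = 0.952
Wavelength Doppler factor = √(0.048/1.952) = √(0.02459) = 0.1568
λ_obs = 687 × 0.1568 = 107.7 nm (blueshift)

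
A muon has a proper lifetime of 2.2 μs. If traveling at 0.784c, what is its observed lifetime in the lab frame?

Proper lifetime τ₀ = 2.2 μs
γ = 1/√(1 - 0.784²) = 1.611
τ = γτ₀ = 1.611 × 2.2 μs = 3.544 μs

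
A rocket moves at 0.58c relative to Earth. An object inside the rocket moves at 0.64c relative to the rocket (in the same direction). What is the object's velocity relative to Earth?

u = (u' + v)/(1 + u'v/c²)
Numerator: 0.64 + 0.58 = 1.22
Denominator: 1 + 0.3712 = 1.3712
u = 1.22/1.3712 = 0.8897c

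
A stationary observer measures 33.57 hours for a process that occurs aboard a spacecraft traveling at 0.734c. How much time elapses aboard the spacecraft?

Dilated time Δt = 33.57 hours
γ = 1/√(1 - 0.734²) = 1.4724
Δt₀ = Δt/γ = 33.57/1.4724 = 22.80 hours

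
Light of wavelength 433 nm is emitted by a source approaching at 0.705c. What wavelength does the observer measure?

β = 0.705
Wavelength Doppler factor = √(0.295/1.705) = √(0.17302) = 0.4160
λ_obs = 433 × 0.4160 = 180.1 nm (blueshift)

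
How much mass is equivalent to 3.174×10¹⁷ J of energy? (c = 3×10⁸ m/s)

From E = mc², we get m = E/c²
c² = (3×10⁸)² = 9×10¹⁶ m²/s²
m = 3.174×10¹⁷ / 9×10¹⁶ = 3.527 kg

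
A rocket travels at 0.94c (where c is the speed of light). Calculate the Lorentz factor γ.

v/c = 0.94, so (v/c)² = 0.8836
1 - (v/c)² = 0.1164
γ = 1/√(0.1164) = 2.931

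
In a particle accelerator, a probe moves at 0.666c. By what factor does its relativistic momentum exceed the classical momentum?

p_rel = γmv, p_class = mv
Ratio = γ = 1/√(1 - 0.666²)
= 1/√(0.556444) = 1.341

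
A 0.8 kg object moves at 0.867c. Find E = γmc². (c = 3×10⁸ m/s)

γ = 1/√(1 - 0.867²) = 2.007
mc² = 0.8 × (3×10⁸)² = 7.200×10¹⁶ J
E = γmc² = 2.007 × 7.200×10¹⁶ = 1.445×10¹⁷ J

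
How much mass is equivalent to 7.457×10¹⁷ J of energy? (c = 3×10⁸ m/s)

From E = mc², we get m = E/c²
c² = (3×10⁸)² = 9×10¹⁶ m²/s²
m = 7.457×10¹⁷ / 9×10¹⁶ = 8.286 kg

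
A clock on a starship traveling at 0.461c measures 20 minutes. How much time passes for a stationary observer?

Proper time Δt₀ = 20 minutes
γ = 1/√(1 - 0.461²) = 1.127
Δt = γΔt₀ = 1.127 × 20 = 22.54 minutes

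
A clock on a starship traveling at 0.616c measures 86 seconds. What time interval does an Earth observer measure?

Proper time Δt₀ = 86 seconds
γ = 1/√(1 - 0.616²) = 1.2694
Δt = γΔt₀ = 1.2694 × 86 = 109.2 seconds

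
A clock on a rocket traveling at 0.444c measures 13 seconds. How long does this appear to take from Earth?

Proper time Δt₀ = 13 seconds
γ = 1/√(1 - 0.444²) = 1.116
Δt = γΔt₀ = 1.116 × 13 = 14.51 seconds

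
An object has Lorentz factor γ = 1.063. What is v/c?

From γ = 1/√(1 - v²/c²):
1/γ² = 1/1.063² = 0.8850
v²/c² = 1 - 0.8850 = 0.1150
v/c = √(0.1150) = 0.3391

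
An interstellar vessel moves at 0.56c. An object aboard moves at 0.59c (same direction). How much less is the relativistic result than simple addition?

Classical: u' + v = 0.59 + 0.56 = 1.15c
Relativistic: u = (0.59 + 0.56)/(1 + 0.3304) = 1.15/1.3304 = 0.8644c
Difference: 1.15 - 0.8644 = 0.2856c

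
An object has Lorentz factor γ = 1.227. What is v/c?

From γ = 1/√(1 - v²/c²):
1/γ² = 1/1.227² = 0.6642
v²/c² = 1 - 0.6642 = 0.3358
v/c = √(0.3358) = 0.5795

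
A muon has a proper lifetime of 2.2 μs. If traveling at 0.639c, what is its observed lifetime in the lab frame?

Proper lifetime τ₀ = 2.2 μs
γ = 1/√(1 - 0.639²) = 1.300
τ = γτ₀ = 1.300 × 2.2 μs = 2.860 μs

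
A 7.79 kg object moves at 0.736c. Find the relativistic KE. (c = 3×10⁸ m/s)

γ = 1/√(1 - 0.736²) = 1.4771
γ - 1 = 0.4771
KE = (γ-1)mc² = 0.4771 × 7.79 × (3×10⁸)² = 3.345×10¹⁷ J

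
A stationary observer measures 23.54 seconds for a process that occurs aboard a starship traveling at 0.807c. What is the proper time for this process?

Dilated time Δt = 23.54 seconds
γ = 1/√(1 - 0.807²) = 1.693
Δt₀ = Δt/γ = 23.54/1.693 = 13.90 seconds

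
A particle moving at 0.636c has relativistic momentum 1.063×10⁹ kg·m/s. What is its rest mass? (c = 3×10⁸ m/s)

γ = 1/√(1 - 0.636²) = 1.296
v = 0.636 × 3×10⁸ = 1.908×10⁸ m/s
m = p/(γv) = 1.063×10⁹/(1.296 × 1.908×10⁸) = 4.299 kg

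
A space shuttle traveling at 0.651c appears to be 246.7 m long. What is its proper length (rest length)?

Contracted length L = 246.7 m
γ = 1/√(1 - 0.651²) = 1.3174
L₀ = γL = 1.3174 × 246.7 = 325.0 m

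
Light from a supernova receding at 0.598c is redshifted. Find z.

β = 0.598
(1+β)/(1-β) = 1.598/0.402 = 3.9751
√(3.9751) = 1.9938
z = 1.9938 - 1 = 0.9938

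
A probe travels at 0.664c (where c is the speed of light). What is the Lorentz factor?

v/c = 0.664, so (v/c)² = 0.440896
1 - (v/c)² = 0.559104
γ = 1/√(0.559104) = 1.337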